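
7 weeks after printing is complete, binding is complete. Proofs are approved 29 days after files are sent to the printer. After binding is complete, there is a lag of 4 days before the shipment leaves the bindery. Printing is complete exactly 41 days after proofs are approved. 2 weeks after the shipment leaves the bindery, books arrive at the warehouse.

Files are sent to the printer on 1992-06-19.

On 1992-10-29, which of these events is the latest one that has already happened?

Files are sent to the printer: Jun 19, 1992.
Proofs are approved: Jun 19, 1992 + 29 days = Jul 18, 1992.
Printing is complete: Jul 18, 1992 + 41 days = Aug 28, 1992.
Binding is complete: Aug 28, 1992 + 7 weeks = Oct 16, 1992.
The shipment leaves the bindery: Oct 16, 1992 + 4 days = Oct 20, 1992.
Books arrive at the warehouse: Oct 20, 1992 + 2 weeks = Nov 3, 1992.
Oct 29, 1992 falls between when the shipment leaves the bindery (Oct 20, 1992) and when books arrive at the warehouse (Nov 3, 1992).

The shipment leaves the bindery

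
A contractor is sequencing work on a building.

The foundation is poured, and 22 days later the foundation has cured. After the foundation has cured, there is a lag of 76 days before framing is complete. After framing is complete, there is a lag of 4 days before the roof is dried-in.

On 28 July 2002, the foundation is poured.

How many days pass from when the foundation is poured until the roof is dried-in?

102 days

Causal path: the foundation is poured → the foundation has cured → framing is complete → the roof is dried-in.
Total delay along the path: 22 + 76 + 4 = 102 days.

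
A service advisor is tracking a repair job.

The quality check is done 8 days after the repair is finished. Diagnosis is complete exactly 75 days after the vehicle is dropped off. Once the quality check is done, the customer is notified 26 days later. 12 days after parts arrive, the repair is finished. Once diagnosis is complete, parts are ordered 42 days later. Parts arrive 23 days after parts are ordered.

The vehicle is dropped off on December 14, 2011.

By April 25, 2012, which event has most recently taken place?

The vehicle is dropped off: Dec 14, 2011.
Diagnosis is complete: Dec 14, 2011 + 75 days = Feb 27, 2012.
Parts are ordered: Feb 27, 2012 + 42 days = Apr 9, 2012.
Parts arrive: Apr 9, 2012 + 23 days = May 2, 2012.
The repair is finished: May 2, 2012 + 12 days = May 14, 2012.
The quality check is done: May 14, 2012 + 8 days = May 22, 2012.
The customer is notified: May 22, 2012 + 26 days = Jun 17, 2012.
Apr 25, 2012 falls between when parts are ordered (Apr 9, 2012) and when parts arrive (May 2, 2012).

Parts are ordered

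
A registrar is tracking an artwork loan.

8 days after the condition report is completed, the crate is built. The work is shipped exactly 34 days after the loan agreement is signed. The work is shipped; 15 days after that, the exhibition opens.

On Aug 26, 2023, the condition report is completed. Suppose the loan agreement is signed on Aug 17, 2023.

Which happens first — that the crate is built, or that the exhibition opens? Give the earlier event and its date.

The condition report is completed: Aug 26, 2023.
The crate is built: Aug 26, 2023 + 8 days = Sep 3, 2023.
The loan agreement is signed: Aug 17, 2023.
The work is shipped: Aug 17, 2023 + 34 days = Sep 20, 2023.
The exhibition opens: Sep 20, 2023 + 15 days = Oct 5, 2023.
Comparing: the crate is built on Sep 3, 2023 vs the exhibition opens on Oct 5, 2023. Earlier: the crate is built.

The crate is built — Sep 3, 2023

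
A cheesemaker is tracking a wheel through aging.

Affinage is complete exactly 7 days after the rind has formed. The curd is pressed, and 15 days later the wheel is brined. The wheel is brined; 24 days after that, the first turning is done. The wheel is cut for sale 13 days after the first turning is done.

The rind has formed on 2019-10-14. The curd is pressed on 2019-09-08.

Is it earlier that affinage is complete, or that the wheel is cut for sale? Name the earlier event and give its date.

The rind has formed: Oct 14, 2019.
Affinage is complete: Oct 14, 2019 + 7 days = Oct 21, 2019.
The curd is pressed: Sep 8, 2019.
The wheel is brined: Sep 8, 2019 + 15 days = Sep 23, 2019.
The first turning is done: Sep 23, 2019 + 24 days = Oct 17, 2019.
The wheel is cut for sale: Oct 17, 2019 + 13 days = Oct 30, 2019.
Comparing: affinage is complete on Oct 21, 2019 vs the wheel is cut for sale on Oct 30, 2019. Earlier: affinage is complete.

Affinage is complete — 2019-10-21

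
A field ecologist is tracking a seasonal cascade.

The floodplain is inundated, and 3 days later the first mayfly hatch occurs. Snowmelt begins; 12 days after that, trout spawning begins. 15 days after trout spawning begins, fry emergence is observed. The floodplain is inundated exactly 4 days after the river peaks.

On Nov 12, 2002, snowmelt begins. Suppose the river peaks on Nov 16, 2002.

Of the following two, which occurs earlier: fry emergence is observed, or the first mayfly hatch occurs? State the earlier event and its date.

The first mayfly hatch occurs — Nov 23, 2002

Snowmelt begins: Nov 12, 2002.
Trout spawning begins: Nov 12, 2002 + 12 days = Nov 24, 2002.
Fry emergence is observed: Nov 24, 2002 + 15 days = Dec 9, 2002.
The river peaks: Nov 16, 2002.
The floodplain is inundated: Nov 16, 2002 + 4 days = Nov 20, 2002.
The first mayfly hatch occurs: Nov 20, 2002 + 3 days = Nov 23, 2002.
Comparing: fry emergence is observed on Dec 9, 2002 vs the first mayfly hatch occurs on Nov 23, 2002. Earlier: the first mayfly hatch occurs.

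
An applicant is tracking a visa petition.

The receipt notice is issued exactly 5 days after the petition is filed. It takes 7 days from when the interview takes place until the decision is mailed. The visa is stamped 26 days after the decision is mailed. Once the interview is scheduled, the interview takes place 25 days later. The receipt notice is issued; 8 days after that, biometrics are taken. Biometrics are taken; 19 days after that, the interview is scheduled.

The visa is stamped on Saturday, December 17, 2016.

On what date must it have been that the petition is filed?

The visa is stamped: Dec 17, 2016.
The decision is mailed: Dec 17, 2016 − 26 days = Nov 21, 2016.
The interview takes place: Nov 21, 2016 − 7 days = Nov 14, 2016.
The interview is scheduled: Nov 14, 2016 − 25 days = Oct 20, 2016.
Biometrics are taken: Oct 20, 2016 − 19 days = Oct 1, 2016.
The receipt notice is issued: Oct 1, 2016 − 8 days = Sep 23, 2016.
The petition is filed: Sep 23, 2016 − 5 days = Sep 18, 2016.

Sunday, September 18, 2016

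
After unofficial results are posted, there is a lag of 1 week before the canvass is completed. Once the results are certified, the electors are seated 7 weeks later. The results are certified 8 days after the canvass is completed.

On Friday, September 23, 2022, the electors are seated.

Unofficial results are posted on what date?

Thursday, July 21, 2022

The electors are seated: Sep 23, 2022.
The results are certified: Sep 23, 2022 − 7 weeks = Aug 5, 2022.
The canvass is completed: Aug 5, 2022 − 8 days = Jul 28, 2022.
Unofficial results are posted: Jul 28, 2022 − 1 week = Jul 21, 2022.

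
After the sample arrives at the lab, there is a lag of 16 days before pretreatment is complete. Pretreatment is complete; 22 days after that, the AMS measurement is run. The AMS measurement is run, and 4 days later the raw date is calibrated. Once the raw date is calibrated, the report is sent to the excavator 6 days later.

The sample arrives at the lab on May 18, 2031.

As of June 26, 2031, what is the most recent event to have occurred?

The sample arrives at the lab: May 18, 2031.
Pretreatment is complete: May 18, 2031 + 16 days = Jun 3, 2031.
The AMS measurement is run: Jun 3, 2031 + 22 days = Jun 25, 2031.
The raw date is calibrated: Jun 25, 2031 + 4 days = Jun 29, 2031.
The report is sent to the excavator: Jun 29, 2031 + 6 days = Jul 5, 2031.
Jun 26, 2031 falls between when the AMS measurement is run (Jun 25, 2031) and when the raw date is calibrated (Jun 29, 2031).

The AMS measurement is run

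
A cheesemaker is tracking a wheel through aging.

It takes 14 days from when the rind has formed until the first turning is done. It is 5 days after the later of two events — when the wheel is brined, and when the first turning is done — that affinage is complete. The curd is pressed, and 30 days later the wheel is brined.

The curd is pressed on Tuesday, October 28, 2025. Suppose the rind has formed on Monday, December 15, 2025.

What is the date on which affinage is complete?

The curd is pressed: Oct 28, 2025.
The wheel is brined: Oct 28, 2025 + 30 days = Nov 27, 2025.
The rind has formed: Dec 15, 2025.
The first turning is done: Dec 15, 2025 + 14 days = Dec 29, 2025.
Both prerequisites met — the wheel is brined (Nov 27, 2025), the first turning is done (Dec 29, 2025); the later is Dec 29, 2025.
Affinage is complete: Dec 29, 2025 + 5 days = Jan 3, 2026.

Saturday, January 3, 2026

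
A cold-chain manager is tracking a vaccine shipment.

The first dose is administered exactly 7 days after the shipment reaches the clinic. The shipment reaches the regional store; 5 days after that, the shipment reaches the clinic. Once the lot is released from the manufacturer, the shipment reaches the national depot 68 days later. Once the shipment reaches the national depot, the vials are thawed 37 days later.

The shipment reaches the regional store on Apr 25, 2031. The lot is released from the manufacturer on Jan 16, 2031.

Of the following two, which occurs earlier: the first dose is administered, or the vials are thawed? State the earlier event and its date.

The shipment reaches the regional store: Apr 25, 2031.
The shipment reaches the clinic: Apr 25, 2031 + 5 days = Apr 30, 2031.
The first dose is administered: Apr 30, 2031 + 7 days = May 7, 2031.
The lot is released from the manufacturer: Jan 16, 2031.
The shipment reaches the national depot: Jan 16, 2031 + 68 days = Mar 25, 2031.
The vials are thawed: Mar 25, 2031 + 37 days = May 1, 2031.
Comparing: the first dose is administered on May 7, 2031 vs the vials are thawed on May 1, 2031. Earlier: the vials are thawed.

The vials are thawed — May 1, 2031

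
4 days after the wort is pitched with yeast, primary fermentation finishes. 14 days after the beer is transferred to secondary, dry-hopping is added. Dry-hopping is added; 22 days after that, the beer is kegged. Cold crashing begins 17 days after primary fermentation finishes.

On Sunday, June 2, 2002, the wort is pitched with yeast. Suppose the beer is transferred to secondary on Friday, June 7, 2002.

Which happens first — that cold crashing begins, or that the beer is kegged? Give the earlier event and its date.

Cold crashing begins — Sunday, June 23, 2002

The wort is pitched with yeast: Jun 2, 2002.
Primary fermentation finishes: Jun 2, 2002 + 4 days = Jun 6, 2002.
Cold crashing begins: Jun 6, 2002 + 17 days = Jun 23, 2002.
The beer is transferred to secondary: Jun 7, 2002.
Dry-hopping is added: Jun 7, 2002 + 14 days = Jun 21, 2002.
The beer is kegged: Jun 21, 2002 + 22 days = Jul 13, 2002.
Comparing: cold crashing begins on Jun 23, 2002 vs the beer is kegged on Jul 13, 2002. Earlier: cold crashing begins.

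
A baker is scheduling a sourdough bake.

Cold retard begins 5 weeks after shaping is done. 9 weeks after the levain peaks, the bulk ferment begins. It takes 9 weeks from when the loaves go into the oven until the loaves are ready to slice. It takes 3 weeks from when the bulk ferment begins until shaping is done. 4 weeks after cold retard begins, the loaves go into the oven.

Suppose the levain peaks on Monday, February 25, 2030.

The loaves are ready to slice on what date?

The levain peaks: Feb 25, 2030.
The bulk ferment begins: Feb 25, 2030 + 9 weeks = Apr 29, 2030.
Shaping is done: Apr 29, 2030 + 3 weeks = May 20, 2030.
Cold retard begins: May 20, 2030 + 5 weeks = Jun 24, 2030.
The loaves go into the oven: Jun 24, 2030 + 4 weeks = Jul 22, 2030.
The loaves are ready to slice: Jul 22, 2030 + 9 weeks = Sep 23, 2030.

Monday, September 23, 2030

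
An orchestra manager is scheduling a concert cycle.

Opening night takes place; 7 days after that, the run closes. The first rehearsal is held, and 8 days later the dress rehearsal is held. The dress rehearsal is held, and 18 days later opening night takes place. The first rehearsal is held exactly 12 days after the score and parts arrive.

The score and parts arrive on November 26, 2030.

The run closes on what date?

The score and parts arrive: Nov 26, 2030.
The first rehearsal is held: Nov 26, 2030 + 12 days = Dec 8, 2030.
The dress rehearsal is held: Dec 8, 2030 + 8 days = Dec 16, 2030.
Opening night takes place: Dec 16, 2030 + 18 days = Jan 3, 2031.
The run closes: Jan 3, 2031 + 7 days = Jan 10, 2031.

January 10, 2031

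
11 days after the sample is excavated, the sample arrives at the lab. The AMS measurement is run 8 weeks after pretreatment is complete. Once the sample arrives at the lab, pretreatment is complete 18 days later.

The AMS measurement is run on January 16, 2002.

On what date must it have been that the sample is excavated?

October 23, 2001

The AMS measurement is run: Jan 16, 2002.
Pretreatment is complete: Jan 16, 2002 − 8 weeks = Nov 21, 2001.
The sample arrives at the lab: Nov 21, 2001 − 18 days = Nov 3, 2001.
The sample is excavated: Nov 3, 2001 − 11 days = Oct 23, 2001.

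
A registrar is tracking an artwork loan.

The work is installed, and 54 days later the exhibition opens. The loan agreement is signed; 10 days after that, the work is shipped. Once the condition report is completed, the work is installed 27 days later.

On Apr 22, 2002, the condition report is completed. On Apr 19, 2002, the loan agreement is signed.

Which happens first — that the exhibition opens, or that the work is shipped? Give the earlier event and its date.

The work is shipped — Apr 29, 2002

The condition report is completed: Apr 22, 2002.
The work is installed: Apr 22, 2002 + 27 days = May 19, 2002.
The exhibition opens: May 19, 2002 + 54 days = Jul 12, 2002.
The loan agreement is signed: Apr 19, 2002.
The work is shipped: Apr 19, 2002 + 10 days = Apr 29, 2002.
Comparing: the exhibition opens on Jul 12, 2002 vs the work is shipped on Apr 29, 2002. Earlier: the work is shipped.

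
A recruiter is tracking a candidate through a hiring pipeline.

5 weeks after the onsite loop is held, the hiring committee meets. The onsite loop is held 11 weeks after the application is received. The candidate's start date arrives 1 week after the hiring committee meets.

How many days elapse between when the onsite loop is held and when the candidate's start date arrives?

42 days

Causal path: the onsite loop is held → the hiring committee meets → the candidate's start date arrives.
Total delay along the path: 5 + 1 weeks = 6 weeks = 42 days.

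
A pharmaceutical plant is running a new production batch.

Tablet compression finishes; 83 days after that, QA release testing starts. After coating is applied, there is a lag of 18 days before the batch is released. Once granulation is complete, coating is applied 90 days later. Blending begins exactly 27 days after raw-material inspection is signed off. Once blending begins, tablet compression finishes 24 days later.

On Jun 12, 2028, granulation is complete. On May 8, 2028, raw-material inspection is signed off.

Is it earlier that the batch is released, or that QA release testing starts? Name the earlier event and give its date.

QA release testing starts — Sep 19, 2028

Granulation is complete: Jun 12, 2028.
Coating is applied: Jun 12, 2028 + 90 days = Sep 10, 2028.
The batch is released: Sep 10, 2028 + 18 days = Sep 28, 2028.
Raw-material inspection is signed off: May 8, 2028.
Blending begins: May 8, 2028 + 27 days = Jun 4, 2028.
Tablet compression finishes: Jun 4, 2028 + 24 days = Jun 28, 2028.
QA release testing starts: Jun 28, 2028 + 83 days = Sep 19, 2028.
Comparing: the batch is released on Sep 28, 2028 vs QA release testing starts on Sep 19, 2028. Earlier: QA release testing starts.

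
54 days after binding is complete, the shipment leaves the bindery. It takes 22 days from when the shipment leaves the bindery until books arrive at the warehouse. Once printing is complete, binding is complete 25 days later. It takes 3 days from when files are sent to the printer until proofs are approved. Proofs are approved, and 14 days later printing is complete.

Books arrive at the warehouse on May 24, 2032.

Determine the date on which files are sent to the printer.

Jan 27, 2032

Books arrive at the warehouse: May 24, 2032.
The shipment leaves the bindery: May 24, 2032 − 22 days = May 2, 2032.
Binding is complete: May 2, 2032 − 54 days = Mar 9, 2032.
Printing is complete: Mar 9, 2032 − 25 days = Feb 13, 2032.
Proofs are approved: Feb 13, 2032 − 14 days = Jan 30, 2032.
Files are sent to the printer: Jan 30, 2032 − 3 days = Jan 27, 2032.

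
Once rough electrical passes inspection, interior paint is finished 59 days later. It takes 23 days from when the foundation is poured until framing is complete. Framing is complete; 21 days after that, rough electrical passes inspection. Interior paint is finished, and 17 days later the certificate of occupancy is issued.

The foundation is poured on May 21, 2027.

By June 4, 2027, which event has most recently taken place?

The foundation is poured

The foundation is poured: May 21, 2027.
Framing is complete: May 21, 2027 + 23 days = Jun 13, 2027.
Rough electrical passes inspection: Jun 13, 2027 + 21 days = Jul 4, 2027.
Interior paint is finished: Jul 4, 2027 + 59 days = Sep 1, 2027.
The certificate of occupancy is issued: Sep 1, 2027 + 17 days = Sep 18, 2027.
Jun 4, 2027 falls between when the foundation is poured (May 21, 2027) and when framing is complete (Jun 13, 2027).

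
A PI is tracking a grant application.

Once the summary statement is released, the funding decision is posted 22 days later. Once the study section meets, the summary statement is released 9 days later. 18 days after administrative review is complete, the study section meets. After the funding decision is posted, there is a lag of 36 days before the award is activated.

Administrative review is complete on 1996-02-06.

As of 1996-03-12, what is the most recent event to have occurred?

Administrative review is complete: Feb 6, 1996.
The study section meets: Feb 6, 1996 + 18 days = Feb 24, 1996.
The summary statement is released: Feb 24, 1996 + 9 days = Mar 4, 1996.
The funding decision is posted: Mar 4, 1996 + 22 days = Mar 26, 1996.
The award is activated: Mar 26, 1996 + 36 days = May 1, 1996.
Mar 12, 1996 falls between when the summary statement is released (Mar 4, 1996) and when the funding decision is posted (Mar 26, 1996).

The summary statement is released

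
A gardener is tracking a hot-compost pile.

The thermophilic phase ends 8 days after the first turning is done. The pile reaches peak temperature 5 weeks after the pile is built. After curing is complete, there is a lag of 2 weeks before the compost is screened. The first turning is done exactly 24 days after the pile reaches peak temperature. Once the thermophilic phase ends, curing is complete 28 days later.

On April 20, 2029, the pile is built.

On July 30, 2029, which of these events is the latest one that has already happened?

Curing is complete

The pile is built: Apr 20, 2029.
The pile reaches peak temperature: Apr 20, 2029 + 5 weeks = May 25, 2029.
The first turning is done: May 25, 2029 + 24 days = Jun 18, 2029.
The thermophilic phase ends: Jun 18, 2029 + 8 days = Jun 26, 2029.
Curing is complete: Jun 26, 2029 + 28 days = Jul 24, 2029.
The compost is screened: Jul 24, 2029 + 2 weeks = Aug 7, 2029.
Jul 30, 2029 falls between when curing is complete (Jul 24, 2029) and when the compost is screened (Aug 7, 2029).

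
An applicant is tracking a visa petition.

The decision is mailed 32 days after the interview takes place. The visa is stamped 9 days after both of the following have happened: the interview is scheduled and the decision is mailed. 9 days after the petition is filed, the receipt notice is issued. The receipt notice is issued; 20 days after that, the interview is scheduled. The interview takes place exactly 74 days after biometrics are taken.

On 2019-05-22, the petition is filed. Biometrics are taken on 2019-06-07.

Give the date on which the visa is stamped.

The petition is filed: May 22, 2019.
The receipt notice is issued: May 22, 2019 + 9 days = May 31, 2019.
The interview is scheduled: May 31, 2019 + 20 days = Jun 20, 2019.
Biometrics are taken: Jun 7, 2019.
The interview takes place: Jun 7, 2019 + 74 days = Aug 20, 2019.
The decision is mailed: Aug 20, 2019 + 32 days = Sep 21, 2019.
Both prerequisites met — the interview is scheduled (Jun 20, 2019), the decision is mailed (Sep 21, 2019); the later is Sep 21, 2019.
The visa is stamped: Sep 21, 2019 + 9 days = Sep 30, 2019.

2019-09-30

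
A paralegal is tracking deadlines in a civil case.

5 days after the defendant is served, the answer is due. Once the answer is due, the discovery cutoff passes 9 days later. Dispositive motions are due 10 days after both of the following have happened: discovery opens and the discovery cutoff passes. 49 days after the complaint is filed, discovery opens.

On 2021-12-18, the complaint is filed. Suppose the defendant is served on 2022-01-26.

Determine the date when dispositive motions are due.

The complaint is filed: Dec 18, 2021.
Discovery opens: Dec 18, 2021 + 49 days = Feb 5, 2022.
The defendant is served: Jan 26, 2022.
The answer is due: Jan 26, 2022 + 5 days = Jan 31, 2022.
The discovery cutoff passes: Jan 31, 2022 + 9 days = Feb 9, 2022.
Both prerequisites met — discovery opens (Feb 5, 2022), the discovery cutoff passes (Feb 9, 2022); the later is Feb 9, 2022.
Dispositive motions are due: Feb 9, 2022 + 10 days = Feb 19, 2022.

2022-02-19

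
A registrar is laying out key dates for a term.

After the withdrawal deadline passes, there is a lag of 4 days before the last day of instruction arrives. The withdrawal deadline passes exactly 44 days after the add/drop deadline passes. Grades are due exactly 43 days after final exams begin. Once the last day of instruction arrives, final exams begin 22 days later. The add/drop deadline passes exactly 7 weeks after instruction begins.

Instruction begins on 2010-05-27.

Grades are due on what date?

Instruction begins: May 27, 2010.
The add/drop deadline passes: May 27, 2010 + 7 weeks = Jul 15, 2010.
The withdrawal deadline passes: Jul 15, 2010 + 44 days = Aug 28, 2010.
The last day of instruction arrives: Aug 28, 2010 + 4 days = Sep 1, 2010.
Final exams begin: Sep 1, 2010 + 22 days = Sep 23, 2010.
Grades are due: Sep 23, 2010 + 43 days = Nov 5, 2010.

2010-11-05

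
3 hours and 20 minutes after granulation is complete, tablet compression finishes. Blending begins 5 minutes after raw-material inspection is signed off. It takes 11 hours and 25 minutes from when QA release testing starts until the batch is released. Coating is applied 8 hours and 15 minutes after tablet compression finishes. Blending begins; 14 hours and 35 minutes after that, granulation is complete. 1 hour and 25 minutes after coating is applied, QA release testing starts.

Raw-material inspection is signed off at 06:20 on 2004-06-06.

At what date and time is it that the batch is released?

Raw-material inspection is signed off: 06:20 Jun 6, 2004.
Blending begins: 06:20 Jun 6, 2004 + 5m = 06:25 Jun 6, 2004.
Granulation is complete: 06:25 Jun 6, 2004 + 14h35m = 21:00 Jun 6, 2004.
Tablet compression finishes: 21:00 Jun 6, 2004 + 3h20m = 00:20 Jun 7, 2004.
Coating is applied: 00:20 Jun 7, 2004 + 8h15m = 08:35 Jun 7, 2004.
QA release testing starts: 08:35 Jun 7, 2004 + 1h25m = 10:00 Jun 7, 2004.
The batch is released: 10:00 Jun 7, 2004 + 11h25m = 21:25 Jun 7, 2004.

21:25 on 2004-06-07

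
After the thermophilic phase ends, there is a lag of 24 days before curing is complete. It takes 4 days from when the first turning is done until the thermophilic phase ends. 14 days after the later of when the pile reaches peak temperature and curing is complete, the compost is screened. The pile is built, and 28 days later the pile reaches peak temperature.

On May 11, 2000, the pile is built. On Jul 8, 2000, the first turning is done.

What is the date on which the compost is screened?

The pile is built: May 11, 2000.
The pile reaches peak temperature: May 11, 2000 + 28 days = Jun 8, 2000.
The first turning is done: Jul 8, 2000.
The thermophilic phase ends: Jul 8, 2000 + 4 days = Jul 12, 2000.
Curing is complete: Jul 12, 2000 + 24 days = Aug 5, 2000.
Both prerequisites met — the pile reaches peak temperature (Jun 8, 2000), curing is complete (Aug 5, 2000); the later is Aug 5, 2000.
The compost is screened: Aug 5, 2000 + 14 days = Aug 19, 2000.

Aug 19, 2000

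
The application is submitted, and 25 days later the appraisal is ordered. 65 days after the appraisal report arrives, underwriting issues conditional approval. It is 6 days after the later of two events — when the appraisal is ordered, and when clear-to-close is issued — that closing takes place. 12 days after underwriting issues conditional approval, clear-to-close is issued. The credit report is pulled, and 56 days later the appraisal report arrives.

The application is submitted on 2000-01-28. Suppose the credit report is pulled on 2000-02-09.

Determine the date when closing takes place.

The application is submitted: Jan 28, 2000.
The appraisal is ordered: Jan 28, 2000 + 25 days = Feb 22, 2000.
The credit report is pulled: Feb 9, 2000.
The appraisal report arrives: Feb 9, 2000 + 56 days = Apr 5, 2000.
Underwriting issues conditional approval: Apr 5, 2000 + 65 days = Jun 9, 2000.
Clear-to-close is issued: Jun 9, 2000 + 12 days = Jun 21, 2000.
Both prerequisites met — the appraisal is ordered (Feb 22, 2000), clear-to-close is issued (Jun 21, 2000); the later is Jun 21, 2000.
Closing takes place: Jun 21, 2000 + 6 days = Jun 27, 2000.

2000-06-27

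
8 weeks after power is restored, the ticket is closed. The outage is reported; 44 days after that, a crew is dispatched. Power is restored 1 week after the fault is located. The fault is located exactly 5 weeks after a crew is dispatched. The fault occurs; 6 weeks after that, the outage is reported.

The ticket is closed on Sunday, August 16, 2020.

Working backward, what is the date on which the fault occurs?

Friday, February 14, 2020

The ticket is closed: Aug 16, 2020.
Power is restored: Aug 16, 2020 − 8 weeks = Jun 21, 2020.
The fault is located: Jun 21, 2020 − 1 week = Jun 14, 2020.
A crew is dispatched: Jun 14, 2020 − 5 weeks = May 10, 2020.
The outage is reported: May 10, 2020 − 44 days = Mar 27, 2020.
The fault occurs: Mar 27, 2020 − 6 weeks = Feb 14, 2020.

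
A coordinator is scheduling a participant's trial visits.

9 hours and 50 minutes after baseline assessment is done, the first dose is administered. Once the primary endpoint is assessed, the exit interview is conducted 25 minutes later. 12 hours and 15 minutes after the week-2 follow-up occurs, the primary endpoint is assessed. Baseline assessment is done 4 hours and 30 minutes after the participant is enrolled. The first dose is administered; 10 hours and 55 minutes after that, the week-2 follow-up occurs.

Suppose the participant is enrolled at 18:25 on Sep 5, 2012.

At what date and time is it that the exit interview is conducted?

The participant is enrolled: 18:25 Sep 5, 2012.
Baseline assessment is done: 18:25 Sep 5, 2012 + 4h30m = 22:55 Sep 5, 2012.
The first dose is administered: 22:55 Sep 5, 2012 + 9h50m = 08:45 Sep 6, 2012.
The week-2 follow-up occurs: 08:45 Sep 6, 2012 + 10h55m = 19:40 Sep 6, 2012.
The primary endpoint is assessed: 19:40 Sep 6, 2012 + 12h15m = 07:55 Sep 7, 2012.
The exit interview is conducted: 07:55 Sep 7, 2012 + 25m = 08:20 Sep 7, 2012.

08:20 on Sep 7, 2012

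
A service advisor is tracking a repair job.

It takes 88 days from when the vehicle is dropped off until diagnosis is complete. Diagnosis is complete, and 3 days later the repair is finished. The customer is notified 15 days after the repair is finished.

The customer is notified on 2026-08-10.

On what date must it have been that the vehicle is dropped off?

The customer is notified: Aug 10, 2026.
The repair is finished: Aug 10, 2026 − 15 days = Jul 26, 2026.
Diagnosis is complete: Jul 26, 2026 − 3 days = Jul 23, 2026.
The vehicle is dropped off: Jul 23, 2026 − 88 days = Apr 26, 2026.

2026-04-26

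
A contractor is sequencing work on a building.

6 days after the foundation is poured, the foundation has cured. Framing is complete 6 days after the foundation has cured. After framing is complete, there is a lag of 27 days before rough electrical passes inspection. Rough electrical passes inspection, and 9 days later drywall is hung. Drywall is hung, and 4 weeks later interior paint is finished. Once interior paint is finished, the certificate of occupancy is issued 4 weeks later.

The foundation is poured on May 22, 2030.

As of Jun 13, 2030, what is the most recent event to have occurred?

The foundation is poured: May 22, 2030.
The foundation has cured: May 22, 2030 + 6 days = May 28, 2030.
Framing is complete: May 28, 2030 + 6 days = Jun 3, 2030.
Rough electrical passes inspection: Jun 3, 2030 + 27 days = Jun 30, 2030.
Drywall is hung: Jun 30, 2030 + 9 days = Jul 9, 2030.
Interior paint is finished: Jul 9, 2030 + 4 weeks = Aug 6, 2030.
The certificate of occupancy is issued: Aug 6, 2030 + 4 weeks = Sep 3, 2030.
Jun 13, 2030 falls between when framing is complete (Jun 3, 2030) and when rough electrical passes inspection (Jun 30, 2030).

Framing is complete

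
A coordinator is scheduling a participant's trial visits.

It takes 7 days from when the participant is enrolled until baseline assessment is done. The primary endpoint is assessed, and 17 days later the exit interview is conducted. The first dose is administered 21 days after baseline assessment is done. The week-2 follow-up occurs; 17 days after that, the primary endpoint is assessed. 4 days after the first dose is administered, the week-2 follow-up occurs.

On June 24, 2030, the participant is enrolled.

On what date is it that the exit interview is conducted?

August 29, 2030

The participant is enrolled: Jun 24, 2030.
Baseline assessment is done: Jun 24, 2030 + 7 days = Jul 1, 2030.
The first dose is administered: Jul 1, 2030 + 21 days = Jul 22, 2030.
The week-2 follow-up occurs: Jul 22, 2030 + 4 days = Jul 26, 2030.
The primary endpoint is assessed: Jul 26, 2030 + 17 days = Aug 12, 2030.
The exit interview is conducted: Aug 12, 2030 + 17 days = Aug 29, 2030.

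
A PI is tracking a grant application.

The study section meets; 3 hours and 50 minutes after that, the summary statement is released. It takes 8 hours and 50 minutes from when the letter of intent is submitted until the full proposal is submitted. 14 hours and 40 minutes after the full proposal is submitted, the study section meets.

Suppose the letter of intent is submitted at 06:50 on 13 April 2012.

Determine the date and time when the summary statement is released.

10:10 on 14 April 2012

The letter of intent is submitted: 06:50 Apr 13, 2012.
The full proposal is submitted: 06:50 Apr 13, 2012 + 8h50m = 15:40 Apr 13, 2012.
The study section meets: 15:40 Apr 13, 2012 + 14h40m = 06:20 Apr 14, 2012.
The summary statement is released: 06:20 Apr 14, 2012 + 3h50m = 10:10 Apr 14, 2012.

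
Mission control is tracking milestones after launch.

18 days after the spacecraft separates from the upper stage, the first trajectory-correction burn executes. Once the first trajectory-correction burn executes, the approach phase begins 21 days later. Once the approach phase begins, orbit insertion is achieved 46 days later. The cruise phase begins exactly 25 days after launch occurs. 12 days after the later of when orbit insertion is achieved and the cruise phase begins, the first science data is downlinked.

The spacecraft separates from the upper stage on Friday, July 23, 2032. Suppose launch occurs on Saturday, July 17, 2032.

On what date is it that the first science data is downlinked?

The spacecraft separates from the upper stage: Jul 23, 2032.
The first trajectory-correction burn executes: Jul 23, 2032 + 18 days = Aug 10, 2032.
The approach phase begins: Aug 10, 2032 + 21 days = Aug 31, 2032.
Orbit insertion is achieved: Aug 31, 2032 + 46 days = Oct 16, 2032.
Launch occurs: Jul 17, 2032.
The cruise phase begins: Jul 17, 2032 + 25 days = Aug 11, 2032.
Both prerequisites met — orbit insertion is achieved (Oct 16, 2032), the cruise phase begins (Aug 11, 2032); the later is Oct 16, 2032.
The first science data is downlinked: Oct 16, 2032 + 12 days = Oct 28, 2032.

Thursday, October 28, 2032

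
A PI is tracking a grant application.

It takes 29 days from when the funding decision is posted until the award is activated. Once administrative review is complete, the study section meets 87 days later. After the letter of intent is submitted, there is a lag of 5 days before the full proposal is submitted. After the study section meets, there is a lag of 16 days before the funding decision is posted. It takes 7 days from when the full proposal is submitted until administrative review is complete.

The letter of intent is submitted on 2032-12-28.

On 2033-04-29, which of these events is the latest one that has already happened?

The funding decision is posted

The letter of intent is submitted: Dec 28, 2032.
The full proposal is submitted: Dec 28, 2032 + 5 days = Jan 2, 2033.
Administrative review is complete: Jan 2, 2033 + 7 days = Jan 9, 2033.
The study section meets: Jan 9, 2033 + 87 days = Apr 6, 2033.
The funding decision is posted: Apr 6, 2033 + 16 days = Apr 22, 2033.
The award is activated: Apr 22, 2033 + 29 days = May 21, 2033.
Apr 29, 2033 falls between when the funding decision is posted (Apr 22, 2033) and when the award is activated (May 21, 2033).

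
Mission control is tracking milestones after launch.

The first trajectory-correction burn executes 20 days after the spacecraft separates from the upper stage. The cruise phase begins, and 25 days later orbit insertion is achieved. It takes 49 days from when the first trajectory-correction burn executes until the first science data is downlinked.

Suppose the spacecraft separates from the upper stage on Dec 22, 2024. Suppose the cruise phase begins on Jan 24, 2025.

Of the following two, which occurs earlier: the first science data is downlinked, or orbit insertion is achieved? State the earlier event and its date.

The spacecraft separates from the upper stage: Dec 22, 2024.
The first trajectory-correction burn executes: Dec 22, 2024 + 20 days = Jan 11, 2025.
The first science data is downlinked: Jan 11, 2025 + 49 days = Mar 1, 2025.
The cruise phase begins: Jan 24, 2025.
Orbit insertion is achieved: Jan 24, 2025 + 25 days = Feb 18, 2025.
Comparing: the first science data is downlinked on Mar 1, 2025 vs orbit insertion is achieved on Feb 18, 2025. Earlier: orbit insertion is achieved.

Orbit insertion is achieved — Feb 18, 2025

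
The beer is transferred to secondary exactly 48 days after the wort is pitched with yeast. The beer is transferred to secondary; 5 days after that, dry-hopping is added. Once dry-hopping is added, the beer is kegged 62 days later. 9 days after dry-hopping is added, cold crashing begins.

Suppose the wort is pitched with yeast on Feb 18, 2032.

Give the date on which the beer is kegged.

Jun 12, 2032

The wort is pitched with yeast: Feb 18, 2032.
The beer is transferred to secondary: Feb 18, 2032 + 48 days = Apr 6, 2032.
Dry-hopping is added: Apr 6, 2032 + 5 days = Apr 11, 2032.
The beer is kegged: Apr 11, 2032 + 62 days = Jun 12, 2032.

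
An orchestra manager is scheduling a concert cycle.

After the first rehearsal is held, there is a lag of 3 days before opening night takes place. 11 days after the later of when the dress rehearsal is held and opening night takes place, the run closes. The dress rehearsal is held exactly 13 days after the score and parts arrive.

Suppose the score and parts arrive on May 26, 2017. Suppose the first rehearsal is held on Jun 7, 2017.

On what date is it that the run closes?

Jun 21, 2017

The score and parts arrive: May 26, 2017.
The dress rehearsal is held: May 26, 2017 + 13 days = Jun 8, 2017.
The first rehearsal is held: Jun 7, 2017.
Opening night takes place: Jun 7, 2017 + 3 days = Jun 10, 2017.
Both prerequisites met — the dress rehearsal is held (Jun 8, 2017), opening night takes place (Jun 10, 2017); the later is Jun 10, 2017.
The run closes: Jun 10, 2017 + 11 days = Jun 21, 2017.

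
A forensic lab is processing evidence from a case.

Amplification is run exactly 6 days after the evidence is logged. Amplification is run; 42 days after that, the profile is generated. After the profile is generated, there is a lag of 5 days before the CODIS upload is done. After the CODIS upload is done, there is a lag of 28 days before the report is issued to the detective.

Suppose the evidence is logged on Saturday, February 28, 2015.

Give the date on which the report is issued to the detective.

The evidence is logged: Feb 28, 2015.
Amplification is run: Feb 28, 2015 + 6 days = Mar 6, 2015.
The profile is generated: Mar 6, 2015 + 42 days = Apr 17, 2015.
The CODIS upload is done: Apr 17, 2015 + 5 days = Apr 22, 2015.
The report is issued to the detective: Apr 22, 2015 + 28 days = May 20, 2015.

Wednesday, May 20, 2015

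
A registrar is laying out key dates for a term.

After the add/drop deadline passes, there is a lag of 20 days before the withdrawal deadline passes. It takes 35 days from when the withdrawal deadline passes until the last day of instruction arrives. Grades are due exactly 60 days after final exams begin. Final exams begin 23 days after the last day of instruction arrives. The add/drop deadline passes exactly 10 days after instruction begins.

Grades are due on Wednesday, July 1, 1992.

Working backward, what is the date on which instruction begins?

Grades are due: Jul 1, 1992.
Final exams begin: Jul 1, 1992 − 60 days = May 2, 1992.
The last day of instruction arrives: May 2, 1992 − 23 days = Apr 9, 1992.
The withdrawal deadline passes: Apr 9, 1992 − 35 days = Mar 5, 1992.
The add/drop deadline passes: Mar 5, 1992 − 20 days = Feb 14, 1992.
Instruction begins: Feb 14, 1992 − 10 days = Feb 4, 1992.

Tuesday, February 4, 1992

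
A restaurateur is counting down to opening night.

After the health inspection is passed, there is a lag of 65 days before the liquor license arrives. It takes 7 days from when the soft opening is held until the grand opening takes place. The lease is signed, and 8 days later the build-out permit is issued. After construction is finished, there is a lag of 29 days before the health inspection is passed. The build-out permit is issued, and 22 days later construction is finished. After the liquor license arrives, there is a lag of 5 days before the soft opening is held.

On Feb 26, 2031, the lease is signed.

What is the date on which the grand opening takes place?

The lease is signed: Feb 26, 2031.
The build-out permit is issued: Feb 26, 2031 + 8 days = Mar 6, 2031.
Construction is finished: Mar 6, 2031 + 22 days = Mar 28, 2031.
The health inspection is passed: Mar 28, 2031 + 29 days = Apr 26, 2031.
The liquor license arrives: Apr 26, 2031 + 65 days = Jun 30, 2031.
The soft opening is held: Jun 30, 2031 + 5 days = Jul 5, 2031.
The grand opening takes place: Jul 5, 2031 + 7 days = Jul 12, 2031.

Jul 12, 2031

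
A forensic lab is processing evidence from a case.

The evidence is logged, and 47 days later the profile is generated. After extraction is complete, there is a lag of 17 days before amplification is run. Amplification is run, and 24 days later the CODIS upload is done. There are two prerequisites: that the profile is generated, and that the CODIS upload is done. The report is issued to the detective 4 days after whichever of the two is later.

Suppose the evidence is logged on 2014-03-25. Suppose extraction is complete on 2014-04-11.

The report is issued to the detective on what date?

The evidence is logged: Mar 25, 2014.
The profile is generated: Mar 25, 2014 + 47 days = May 11, 2014.
Extraction is complete: Apr 11, 2014.
Amplification is run: Apr 11, 2014 + 17 days = Apr 28, 2014.
The CODIS upload is done: Apr 28, 2014 + 24 days = May 22, 2014.
Both prerequisites met — the profile is generated (May 11, 2014), the CODIS upload is done (May 22, 2014); the later is May 22, 2014.
The report is issued to the detective: May 22, 2014 + 4 days = May 26, 2014.

2014-05-26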